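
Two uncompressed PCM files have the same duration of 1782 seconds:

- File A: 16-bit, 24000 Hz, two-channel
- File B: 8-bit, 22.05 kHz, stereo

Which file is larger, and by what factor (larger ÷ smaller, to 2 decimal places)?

File A: 24,000 × 2 × 2 = 96,000 bytes/s.
File B: 22,050 × 1 × 2 = 44,100 bytes/s.
File A is larger; ratio = 171,072,000 / 78,586,200 = 2.18.

File A, by a factor of 2.18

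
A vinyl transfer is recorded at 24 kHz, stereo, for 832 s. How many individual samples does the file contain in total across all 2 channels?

24,000 × 832 s × 2 ch = 39,936,000 samples.

39,936,000 samples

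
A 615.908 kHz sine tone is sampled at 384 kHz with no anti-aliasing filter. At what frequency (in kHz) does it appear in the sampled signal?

152.092 kHz

Nyquist = 384,000/2 = 192,000 Hz; 615,908 Hz exceeds it.
Alias = |615,908 − 2×384,000| = |615,908 − 768,000| = 152,092 Hz = 152.092 kHz.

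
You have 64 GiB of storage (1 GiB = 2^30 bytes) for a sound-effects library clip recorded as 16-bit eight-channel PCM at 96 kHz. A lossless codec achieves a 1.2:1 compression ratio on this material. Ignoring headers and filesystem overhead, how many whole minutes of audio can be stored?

894 minutes

Uncompressed byte rate = 96,000 × 2 × 8 = 1,536,000 bytes/s.
After 1.2:1 compression, effective rate ≈ 1280000 bytes/s.
Capacity = 64 × 1,073,741,824 = 68,719,476,736 bytes.
68,719,476,736 / effective rate ≈ 53687.09 s → 894 minutes.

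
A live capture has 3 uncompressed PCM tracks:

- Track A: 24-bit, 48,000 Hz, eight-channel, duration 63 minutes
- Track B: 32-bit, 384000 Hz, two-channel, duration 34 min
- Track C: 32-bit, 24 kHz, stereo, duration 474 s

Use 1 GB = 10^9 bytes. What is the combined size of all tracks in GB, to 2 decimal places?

10.71 GB

Track A: 63 minutes = 3,780 s; 48,000 × 3,780 × 3 × 8 = 4,354,560,000 bytes.
Track B: 34 min = 2,040 s; 384,000 × 2,040 × 4 × 2 = 6,266,880,000 bytes.
Track C: 24,000 × 474 × 4 × 2 = 91,008,000 bytes.
Total = 10,712,448,000 bytes = 10.71 GB.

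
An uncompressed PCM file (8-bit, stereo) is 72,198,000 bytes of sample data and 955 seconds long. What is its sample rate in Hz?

Bytes = sample_rate × seconds × bytes_per_sample × channels.
sample_rate = 72,198,000 / (955 × 1 × 2) = 72,198,000 / 1,910 = 37,800 Hz.

37,800 Hz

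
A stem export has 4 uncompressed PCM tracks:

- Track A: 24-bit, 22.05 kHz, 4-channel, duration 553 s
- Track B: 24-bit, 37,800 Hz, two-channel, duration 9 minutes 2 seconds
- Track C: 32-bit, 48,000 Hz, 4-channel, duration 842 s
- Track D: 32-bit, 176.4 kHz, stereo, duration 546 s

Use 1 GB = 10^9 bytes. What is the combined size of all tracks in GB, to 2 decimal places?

Track A: 22,050 × 553 × 3 × 4 = 146,323,800 bytes.
Track B: 9 minutes 2 seconds = 542 s; 37,800 × 542 × 3 × 2 = 122,925,600 bytes.
Track C: 48,000 × 842 × 4 × 4 = 646,656,000 bytes.
Track D: 176,400 × 546 × 4 × 2 = 770,515,200 bytes.
Total = 1,686,420,600 bytes = 1.69 GB.

1.69 GB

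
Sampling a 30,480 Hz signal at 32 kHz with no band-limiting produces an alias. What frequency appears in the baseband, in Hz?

Nyquist = 32,000/2 = 16,000 Hz; 30,480 Hz exceeds it.
Alias = |30,480 − 1×32,000| = |30,480 − 32,000| = 1,520 Hz.

1,520 Hz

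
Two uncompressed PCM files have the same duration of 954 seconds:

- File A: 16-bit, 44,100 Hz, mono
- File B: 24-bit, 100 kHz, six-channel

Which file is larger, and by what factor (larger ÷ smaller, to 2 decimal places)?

File A: 44,100 × 2 × 1 = 88,200 bytes/s.
File B: 100,000 × 3 × 6 = 1,800,000 bytes/s.
File B is larger; ratio = 1,717,200,000 / 84,142,800 = 20.41.

File B, by a factor of 20.41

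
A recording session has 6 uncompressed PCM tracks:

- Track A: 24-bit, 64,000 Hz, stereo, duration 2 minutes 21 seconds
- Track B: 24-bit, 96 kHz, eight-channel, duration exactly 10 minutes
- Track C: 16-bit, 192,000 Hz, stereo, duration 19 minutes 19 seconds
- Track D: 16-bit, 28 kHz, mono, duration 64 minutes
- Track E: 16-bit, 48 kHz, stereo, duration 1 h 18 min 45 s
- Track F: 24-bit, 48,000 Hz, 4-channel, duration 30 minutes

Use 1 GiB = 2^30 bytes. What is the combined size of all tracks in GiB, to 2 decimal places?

4.18 GiB

Track A: 2 minutes 21 seconds = 141 s; 64,000 × 141 × 3 × 2 = 54,144,000 bytes.
Track B: exactly 10 minutes = 600 s; 96,000 × 600 × 3 × 8 = 1,382,400,000 bytes.
Track C: 19 minutes 19 seconds = 1,159 s; 192,000 × 1,159 × 2 × 2 = 890,112,000 bytes.
Track D: 64 minutes = 3,840 s; 28,000 × 3,840 × 2 × 1 = 215,040,000 bytes.
Track E: 1 h 18 min 45 s = 4,725 s; 48,000 × 4,725 × 2 × 2 = 907,200,000 bytes.
Track F: 30 minutes = 1,800 s; 48,000 × 1,800 × 3 × 4 = 1,036,800,000 bytes.
Total = 4,485,696,000 bytes = 4.18 GiB.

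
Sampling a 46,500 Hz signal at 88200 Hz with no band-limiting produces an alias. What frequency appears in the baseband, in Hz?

41,700 Hz

Nyquist = 88,200/2 = 44,100 Hz; 46,500 Hz exceeds it.
Alias = |46,500 − 1×88,200| = |46,500 − 88,200| = 41,700 Hz.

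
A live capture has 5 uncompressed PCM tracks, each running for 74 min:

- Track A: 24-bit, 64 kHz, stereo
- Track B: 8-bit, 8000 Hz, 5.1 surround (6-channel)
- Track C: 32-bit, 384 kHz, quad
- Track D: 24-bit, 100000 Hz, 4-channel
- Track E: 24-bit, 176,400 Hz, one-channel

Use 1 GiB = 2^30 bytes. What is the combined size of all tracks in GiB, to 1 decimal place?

74 min = 4,440 s.
Track A: 64,000 × 4,440 × 3 × 2 = 1,704,960,000 bytes.
Track B: 8,000 × 4,440 × 1 × 6 = 213,120,000 bytes.
Track C: 384,000 × 4,440 × 4 × 4 = 27,279,360,000 bytes.
Track D: 100,000 × 4,440 × 3 × 4 = 5,328,000,000 bytes.
Track E: 176,400 × 4,440 × 3 × 1 = 2,349,648,000 bytes.
Total = 36,875,088,000 bytes = 34.3 GiB.

34.3 GiB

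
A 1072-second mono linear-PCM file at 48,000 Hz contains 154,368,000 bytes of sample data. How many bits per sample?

Bytes per sample = 154,368,000 / (48,000 × 1,072 × 1) = 154,368,000 / 51,456,000 = 3.
Bit depth = 3 × 8 = 24 bits.

24 bits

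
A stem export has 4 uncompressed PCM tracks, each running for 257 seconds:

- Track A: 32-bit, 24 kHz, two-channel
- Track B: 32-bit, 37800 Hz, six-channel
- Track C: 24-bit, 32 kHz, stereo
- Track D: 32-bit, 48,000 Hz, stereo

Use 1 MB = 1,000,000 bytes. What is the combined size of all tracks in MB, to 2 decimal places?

430.53 MB

Track A: 24,000 × 257 × 4 × 2 = 49,344,000 bytes.
Track B: 37,800 × 257 × 4 × 6 = 233,150,400 bytes.
Track C: 32,000 × 257 × 3 × 2 = 49,344,000 bytes.
Track D: 48,000 × 257 × 4 × 2 = 98,688,000 bytes.
Total = 430,526,400 bytes = 430.53 MB.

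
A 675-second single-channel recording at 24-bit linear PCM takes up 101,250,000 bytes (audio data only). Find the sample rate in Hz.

Bytes = sample_rate × seconds × bytes_per_sample × channels.
sample_rate = 101,250,000 / (675 × 3 × 1) = 101,250,000 / 2,025 = 50,000 Hz.

50,000 Hz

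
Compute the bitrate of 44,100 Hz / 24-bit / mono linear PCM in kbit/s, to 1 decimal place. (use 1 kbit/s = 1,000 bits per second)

1058.4 kbit/s

Bit rate = 44,100 × 24 × 1 = 1,058,400 bits/s.
= 1058.4 kbit/s.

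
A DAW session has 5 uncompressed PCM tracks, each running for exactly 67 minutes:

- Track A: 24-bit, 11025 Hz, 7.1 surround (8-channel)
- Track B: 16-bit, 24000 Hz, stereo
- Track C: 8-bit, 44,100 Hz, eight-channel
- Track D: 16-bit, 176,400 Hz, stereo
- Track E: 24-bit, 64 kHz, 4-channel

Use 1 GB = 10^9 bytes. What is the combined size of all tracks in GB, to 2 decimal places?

exactly 67 minutes = 4,020 s.
Track A: 11,025 × 4,020 × 3 × 8 = 1,063,692,000 bytes.
Track B: 24,000 × 4,020 × 2 × 2 = 385,920,000 bytes.
Track C: 44,100 × 4,020 × 1 × 8 = 1,418,256,000 bytes.
Track D: 176,400 × 4,020 × 2 × 2 = 2,836,512,000 bytes.
Track E: 64,000 × 4,020 × 3 × 4 = 3,087,360,000 bytes.
Total = 8,791,740,000 bytes = 8.79 GB.

8.79 GB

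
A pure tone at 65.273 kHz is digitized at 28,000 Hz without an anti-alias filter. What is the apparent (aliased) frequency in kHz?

9.273 kHz

Nyquist = 28,000/2 = 14,000 Hz; 65,273 Hz exceeds it.
Alias = |65,273 − 2×28,000| = |65,273 − 56,000| = 9,273 Hz = 9.273 kHz.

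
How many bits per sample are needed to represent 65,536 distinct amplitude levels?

16 bits

log2(65,536) = 16.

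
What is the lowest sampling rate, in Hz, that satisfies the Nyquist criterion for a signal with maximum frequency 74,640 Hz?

Minimum sample rate = 2 × 74,640 Hz = 149,280 Hz.

149,280 Hz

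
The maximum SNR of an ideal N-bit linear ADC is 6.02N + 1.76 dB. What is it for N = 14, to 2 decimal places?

6.02 × 14 + 1.76 = 86.04 dB.

86.04 dB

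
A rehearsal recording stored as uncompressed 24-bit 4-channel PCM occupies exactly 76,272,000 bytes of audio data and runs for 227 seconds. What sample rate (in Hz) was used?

Bytes = sample_rate × seconds × bytes_per_sample × channels.
sample_rate = 76,272,000 / (227 × 3 × 4) = 76,272,000 / 2,724 = 28,000 Hz.

28,000 Hz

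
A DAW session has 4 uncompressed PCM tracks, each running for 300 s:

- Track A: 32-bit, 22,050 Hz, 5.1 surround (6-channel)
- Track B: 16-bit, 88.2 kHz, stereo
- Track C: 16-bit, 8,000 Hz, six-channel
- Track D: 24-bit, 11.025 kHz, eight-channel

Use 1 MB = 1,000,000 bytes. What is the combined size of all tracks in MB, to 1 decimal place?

Track A: 22,050 × 300 × 4 × 6 = 158,760,000 bytes.
Track B: 88,200 × 300 × 2 × 2 = 105,840,000 bytes.
Track C: 8,000 × 300 × 2 × 6 = 28,800,000 bytes.
Track D: 11,025 × 300 × 3 × 8 = 79,380,000 bytes.
Total = 372,780,000 bytes = 372.8 MB.

372.8 MB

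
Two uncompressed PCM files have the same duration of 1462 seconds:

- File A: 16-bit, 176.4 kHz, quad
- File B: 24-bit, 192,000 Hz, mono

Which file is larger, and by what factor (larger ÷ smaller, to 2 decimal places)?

File A, by a factor of 2.45

File A: 176,400 × 2 × 4 = 1,411,200 bytes/s.
File B: 192,000 × 3 × 1 = 576,000 bytes/s.
File A is larger; ratio = 2,063,174,400 / 842,112,000 = 2.45.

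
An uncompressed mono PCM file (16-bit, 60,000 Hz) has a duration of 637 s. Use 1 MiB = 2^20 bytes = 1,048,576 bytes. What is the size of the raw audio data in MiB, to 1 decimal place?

72.9 MiB

Bytes = 60,000 samples/s × 637 s × 2 bytes/sample × 1 ch = 76,440,000 bytes.
76,440,000 / 1,048,576 = 72.9 MiB.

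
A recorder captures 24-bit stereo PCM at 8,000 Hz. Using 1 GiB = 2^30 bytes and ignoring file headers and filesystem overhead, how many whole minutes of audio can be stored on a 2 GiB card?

Uncompressed byte rate = 8,000 × 3 × 2 = 48,000 bytes/s.
Capacity = 2 × 1,073,741,824 = 2,147,483,648 bytes.
2,147,483,648 / 48,000 ≈ 44739.24 s → 745 minutes.

745 minutes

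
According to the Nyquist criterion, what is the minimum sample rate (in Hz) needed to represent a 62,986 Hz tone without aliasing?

Minimum sample rate = 2 × 62,986 Hz = 125,972 Hz.

125,972 Hz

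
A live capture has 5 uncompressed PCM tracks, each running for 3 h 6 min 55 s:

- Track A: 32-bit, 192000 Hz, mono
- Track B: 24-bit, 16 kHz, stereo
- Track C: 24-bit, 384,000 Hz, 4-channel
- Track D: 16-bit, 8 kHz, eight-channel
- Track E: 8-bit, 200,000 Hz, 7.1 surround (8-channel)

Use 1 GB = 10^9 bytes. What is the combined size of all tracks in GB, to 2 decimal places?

3 h 6 min 55 s = 11,215 s.
Track A: 192,000 × 11,215 × 4 × 1 = 8,613,120,000 bytes.
Track B: 16,000 × 11,215 × 3 × 2 = 1,076,640,000 bytes.
Track C: 384,000 × 11,215 × 3 × 4 = 51,678,720,000 bytes.
Track D: 8,000 × 11,215 × 2 × 8 = 1,435,520,000 bytes.
Track E: 200,000 × 11,215 × 1 × 8 = 17,944,000,000 bytes.
Total = 80,748,000,000 bytes = 80.75 GB.

80.75 GB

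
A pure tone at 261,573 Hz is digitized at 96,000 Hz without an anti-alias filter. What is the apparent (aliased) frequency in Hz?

26,427 Hz

Nyquist = 96,000/2 = 48,000 Hz; 261,573 Hz exceeds it.
Alias = |261,573 − 3×96,000| = |261,573 − 288,000| = 26,427 Hz.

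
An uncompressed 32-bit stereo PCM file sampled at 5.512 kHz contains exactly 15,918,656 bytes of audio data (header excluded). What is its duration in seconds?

Byte rate = 5,512 × 4 × 2 = 44,096 bytes/s.
Duration = 15,918,656 / 44,096 = 361 s.

361 seconds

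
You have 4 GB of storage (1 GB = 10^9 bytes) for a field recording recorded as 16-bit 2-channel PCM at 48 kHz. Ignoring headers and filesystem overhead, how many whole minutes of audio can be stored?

Uncompressed byte rate = 48,000 × 2 × 2 = 192,000 bytes/s.
Capacity = 4 × 1,000,000,000 = 4,000,000,000 bytes.
4,000,000,000 / 192,000 ≈ 20833.33 s → 347 minutes.

347 minutes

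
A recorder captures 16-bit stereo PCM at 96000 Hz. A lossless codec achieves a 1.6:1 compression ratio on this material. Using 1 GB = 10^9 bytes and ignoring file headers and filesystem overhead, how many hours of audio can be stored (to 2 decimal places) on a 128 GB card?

Uncompressed byte rate = 96,000 × 2 × 2 = 384,000 bytes/s.
After 1.6:1 compression, effective rate ≈ 240000 bytes/s.
Capacity = 128 × 1,000,000,000 = 128,000,000,000 bytes.
128,000,000,000 / effective rate ≈ 533333.33 s → 148.15 hours.

148.15 hours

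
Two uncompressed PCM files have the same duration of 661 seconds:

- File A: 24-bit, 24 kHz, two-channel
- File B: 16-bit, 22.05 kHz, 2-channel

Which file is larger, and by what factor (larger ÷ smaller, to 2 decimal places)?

File A, by a factor of 1.63

File A: 24,000 × 3 × 2 = 144,000 bytes/s.
File B: 22,050 × 2 × 2 = 88,200 bytes/s.
File A is larger; ratio = 95,184,000 / 58,300,200 = 1.63.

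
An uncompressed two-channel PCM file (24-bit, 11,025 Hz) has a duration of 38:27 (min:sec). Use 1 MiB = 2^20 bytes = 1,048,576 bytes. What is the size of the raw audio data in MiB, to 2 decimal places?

145.54 MiB

Duration = 38:27 (min:sec) = 2,307 s.
Bytes = 11,025 samples/s × 2,307 s × 3 bytes/sample × 2 ch = 152,608,050 bytes.
152,608,050 / 1,048,576 = 145.54 MiB.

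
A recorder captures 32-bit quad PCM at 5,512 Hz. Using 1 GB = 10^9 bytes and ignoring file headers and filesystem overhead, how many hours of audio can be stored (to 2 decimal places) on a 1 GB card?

Uncompressed byte rate = 5,512 × 4 × 4 = 88,192 bytes/s.
Capacity = 1 × 1,000,000,000 = 1,000,000,000 bytes.
1,000,000,000 / 88,192 ≈ 11338.9 s → 3.15 hours.

3.15 hours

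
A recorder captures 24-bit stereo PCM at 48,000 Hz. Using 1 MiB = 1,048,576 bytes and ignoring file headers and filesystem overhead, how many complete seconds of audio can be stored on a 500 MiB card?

Uncompressed byte rate = 48,000 × 3 × 2 = 288,000 bytes/s.
Capacity = 500 × 1,048,576 = 524,288,000 bytes.
524,288,000 / 288,000 ≈ 1820.44 s → 1,820 seconds.

1,820 seconds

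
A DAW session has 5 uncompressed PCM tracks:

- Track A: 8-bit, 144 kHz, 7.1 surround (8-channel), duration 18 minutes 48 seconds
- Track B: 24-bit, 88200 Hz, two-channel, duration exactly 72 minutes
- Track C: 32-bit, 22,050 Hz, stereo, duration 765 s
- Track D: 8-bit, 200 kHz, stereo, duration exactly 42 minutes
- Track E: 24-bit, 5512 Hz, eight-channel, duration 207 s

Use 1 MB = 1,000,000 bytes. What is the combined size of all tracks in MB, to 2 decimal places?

4755.93 MB

Track A: 18 minutes 48 seconds = 1,128 s; 144,000 × 1,128 × 1 × 8 = 1,299,456,000 bytes.
Track B: exactly 72 minutes = 4,320 s; 88,200 × 4,320 × 3 × 2 = 2,286,144,000 bytes.
Track C: 22,050 × 765 × 4 × 2 = 134,946,000 bytes.
Track D: exactly 42 minutes = 2,520 s; 200,000 × 2,520 × 1 × 2 = 1,008,000,000 bytes.
Track E: 5,512 × 207 × 3 × 8 = 27,383,616 bytes.
Total = 4,755,929,616 bytes = 4755.93 MB.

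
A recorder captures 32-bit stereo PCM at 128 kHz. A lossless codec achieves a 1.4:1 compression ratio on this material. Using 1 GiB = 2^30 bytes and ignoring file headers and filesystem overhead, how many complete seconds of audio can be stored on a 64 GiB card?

93,952 seconds

Uncompressed byte rate = 128,000 × 4 × 2 = 1,024,000 bytes/s.
After 1.4:1 compression, effective rate ≈ 731428.57 bytes/s.
Capacity = 64 × 1,073,741,824 = 68,719,476,736 bytes.
68,719,476,736 / effective rate ≈ 93952.41 s → 93,952 seconds.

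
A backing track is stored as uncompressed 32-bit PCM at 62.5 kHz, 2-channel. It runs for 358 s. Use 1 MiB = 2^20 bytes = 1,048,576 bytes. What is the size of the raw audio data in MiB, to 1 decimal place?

Bytes = 62,500 samples/s × 358 s × 4 bytes/sample × 2 ch = 179,000,000 bytes.
179,000,000 / 1,048,576 = 170.7 MiB.

170.7 MiB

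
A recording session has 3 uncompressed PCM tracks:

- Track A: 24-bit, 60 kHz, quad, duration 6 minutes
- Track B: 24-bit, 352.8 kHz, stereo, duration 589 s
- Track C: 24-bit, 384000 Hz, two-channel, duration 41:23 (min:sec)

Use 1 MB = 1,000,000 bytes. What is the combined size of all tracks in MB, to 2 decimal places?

7226.83 MB

Track A: 6 minutes = 360 s; 60,000 × 360 × 3 × 4 = 259,200,000 bytes.
Track B: 352,800 × 589 × 3 × 2 = 1,246,795,200 bytes.
Track C: 41:23 (min:sec) = 2,483 s; 384,000 × 2,483 × 3 × 2 = 5,720,832,000 bytes.
Total = 7,226,827,200 bytes = 7226.83 MB.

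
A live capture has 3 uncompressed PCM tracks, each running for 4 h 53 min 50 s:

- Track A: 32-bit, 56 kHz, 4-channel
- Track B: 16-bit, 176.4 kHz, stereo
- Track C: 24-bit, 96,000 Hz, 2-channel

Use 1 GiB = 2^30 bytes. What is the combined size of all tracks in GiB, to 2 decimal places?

35.75 GiB

4 h 53 min 50 s = 17,630 s.
Track A: 56,000 × 17,630 × 4 × 4 = 15,796,480,000 bytes.
Track B: 176,400 × 17,630 × 2 × 2 = 12,439,728,000 bytes.
Track C: 96,000 × 17,630 × 3 × 2 = 10,154,880,000 bytes.
Total = 38,391,088,000 bytes = 35.75 GiB.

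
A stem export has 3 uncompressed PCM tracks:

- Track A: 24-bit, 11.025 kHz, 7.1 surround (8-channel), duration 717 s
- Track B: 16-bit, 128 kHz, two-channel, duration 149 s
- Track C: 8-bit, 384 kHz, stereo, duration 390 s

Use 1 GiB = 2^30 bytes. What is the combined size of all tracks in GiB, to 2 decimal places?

0.53 GiB

Track A: 11,025 × 717 × 3 × 8 = 189,718,200 bytes.
Track B: 128,000 × 149 × 2 × 2 = 76,288,000 bytes.
Track C: 384,000 × 390 × 1 × 2 = 299,520,000 bytes.
Total = 565,526,200 bytes = 0.53 GiB.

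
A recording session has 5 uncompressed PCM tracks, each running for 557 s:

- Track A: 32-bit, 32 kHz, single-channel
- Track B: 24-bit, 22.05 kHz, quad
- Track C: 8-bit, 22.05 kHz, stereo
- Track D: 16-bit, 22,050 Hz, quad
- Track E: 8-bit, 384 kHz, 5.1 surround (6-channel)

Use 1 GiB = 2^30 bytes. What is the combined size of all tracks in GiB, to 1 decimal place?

1.5 GiB

Track A: 32,000 × 557 × 4 × 1 = 71,296,000 bytes.
Track B: 22,050 × 557 × 3 × 4 = 147,382,200 bytes.
Track C: 22,050 × 557 × 1 × 2 = 24,563,700 bytes.
Track D: 22,050 × 557 × 2 × 4 = 98,254,800 bytes.
Track E: 384,000 × 557 × 1 × 6 = 1,283,328,000 bytes.
Total = 1,624,824,700 bytes = 1.5 GiB.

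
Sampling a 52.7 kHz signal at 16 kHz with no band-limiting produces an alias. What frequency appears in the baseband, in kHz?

Nyquist = 16,000/2 = 8,000 Hz; 52,700 Hz exceeds it.
Alias = |52,700 − 3×16,000| = |52,700 − 48,000| = 4,700 Hz = 4.7 kHz.

4.7 kHz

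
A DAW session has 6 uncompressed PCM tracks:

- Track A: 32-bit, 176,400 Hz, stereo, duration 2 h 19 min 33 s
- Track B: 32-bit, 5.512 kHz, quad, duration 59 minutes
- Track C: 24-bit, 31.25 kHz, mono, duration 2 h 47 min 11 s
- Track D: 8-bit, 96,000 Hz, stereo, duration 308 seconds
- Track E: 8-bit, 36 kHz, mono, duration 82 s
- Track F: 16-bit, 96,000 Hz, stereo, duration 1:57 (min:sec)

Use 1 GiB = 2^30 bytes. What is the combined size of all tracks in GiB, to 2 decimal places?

12.27 GiB

Track A: 2 h 19 min 33 s = 8,373 s; 176,400 × 8,373 × 4 × 2 = 11,815,977,600 bytes.
Track B: 59 minutes = 3,540 s; 5,512 × 3,540 × 4 × 4 = 312,199,680 bytes.
Track C: 2 h 47 min 11 s = 10,031 s; 31,250 × 10,031 × 3 × 1 = 940,406,250 bytes.
Track D: 96,000 × 308 × 1 × 2 = 59,136,000 bytes.
Track E: 36,000 × 82 × 1 × 1 = 2,952,000 bytes.
Track F: 1:57 (min:sec) = 117 s; 96,000 × 117 × 2 × 2 = 44,928,000 bytes.
Total = 13,175,599,530 bytes = 12.27 GiB.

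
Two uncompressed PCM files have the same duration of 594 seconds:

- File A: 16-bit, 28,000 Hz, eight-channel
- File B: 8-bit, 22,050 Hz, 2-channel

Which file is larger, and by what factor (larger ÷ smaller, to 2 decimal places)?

File A: 28,000 × 2 × 8 = 448,000 bytes/s.
File B: 22,050 × 1 × 2 = 44,100 bytes/s.
File A is larger; ratio = 266,112,000 / 26,195,400 = 10.16.

File A, by a factor of 10.16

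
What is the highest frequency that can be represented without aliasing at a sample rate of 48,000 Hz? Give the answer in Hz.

24,000 Hz

Nyquist frequency = sample rate / 2 = 48,000 / 2 = 24,000 Hz.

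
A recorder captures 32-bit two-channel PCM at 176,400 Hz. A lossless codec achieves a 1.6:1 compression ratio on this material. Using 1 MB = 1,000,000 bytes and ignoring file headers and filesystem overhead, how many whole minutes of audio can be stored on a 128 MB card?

2 minutes

Uncompressed byte rate = 176,400 × 4 × 2 = 1,411,200 bytes/s.
After 1.6:1 compression, effective rate ≈ 882000 bytes/s.
Capacity = 128 × 1,000,000 = 128,000,000 bytes.
128,000,000 / effective rate ≈ 145.12 s → 2 minutes.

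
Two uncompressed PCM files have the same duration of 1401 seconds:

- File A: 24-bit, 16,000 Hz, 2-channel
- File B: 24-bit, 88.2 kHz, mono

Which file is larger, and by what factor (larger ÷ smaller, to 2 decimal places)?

File A: 16,000 × 3 × 2 = 96,000 bytes/s.
File B: 88,200 × 3 × 1 = 264,600 bytes/s.
File B is larger; ratio = 370,704,600 / 134,496,000 = 2.76.

File B, by a factor of 2.76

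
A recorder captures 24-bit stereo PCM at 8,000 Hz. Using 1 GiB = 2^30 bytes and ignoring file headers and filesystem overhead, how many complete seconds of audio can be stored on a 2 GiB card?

44,739 seconds

Uncompressed byte rate = 8,000 × 3 × 2 = 48,000 bytes/s.
Capacity = 2 × 1,073,741,824 = 2,147,483,648 bytes.
2,147,483,648 / 48,000 ≈ 44739.24 s → 44,739 seconds.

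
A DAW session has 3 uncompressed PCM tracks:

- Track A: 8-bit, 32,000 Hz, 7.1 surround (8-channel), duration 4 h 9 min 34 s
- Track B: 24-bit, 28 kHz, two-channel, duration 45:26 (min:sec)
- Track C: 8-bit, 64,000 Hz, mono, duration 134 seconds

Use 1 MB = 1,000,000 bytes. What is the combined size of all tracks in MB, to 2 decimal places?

4299.89 MB

Track A: 4 h 9 min 34 s = 14,974 s; 32,000 × 14,974 × 1 × 8 = 3,833,344,000 bytes.
Track B: 45:26 (min:sec) = 2,726 s; 28,000 × 2,726 × 3 × 2 = 457,968,000 bytes.
Track C: 64,000 × 134 × 1 × 1 = 8,576,000 bytes.
Total = 4,299,888,000 bytes = 4299.89 MB.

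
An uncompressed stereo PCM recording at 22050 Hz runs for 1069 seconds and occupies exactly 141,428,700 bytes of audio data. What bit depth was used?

24 bits

Bytes per sample = 141,428,700 / (22,050 × 1,069 × 2) = 141,428,700 / 47,142,900 = 3.
Bit depth = 3 × 8 = 24 bits.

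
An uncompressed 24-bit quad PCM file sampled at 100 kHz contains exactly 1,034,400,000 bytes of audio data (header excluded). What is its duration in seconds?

Byte rate = 100,000 × 3 × 4 = 1,200,000 bytes/s.
Duration = 1,034,400,000 / 1,200,000 = 862 s.

862 seconds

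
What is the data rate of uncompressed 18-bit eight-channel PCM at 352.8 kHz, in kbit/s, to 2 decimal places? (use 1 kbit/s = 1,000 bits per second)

Bit rate = 352,800 × 18 × 8 = 50,803,200 bits/s.
= 50803.20 kbit/s.

50803.20 kbit/s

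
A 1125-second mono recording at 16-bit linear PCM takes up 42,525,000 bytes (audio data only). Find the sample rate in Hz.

18,900 Hz

Bytes = sample_rate × seconds × bytes_per_sample × channels.
sample_rate = 42,525,000 / (1,125 × 2 × 1) = 42,525,000 / 2,250 = 18,900 Hz.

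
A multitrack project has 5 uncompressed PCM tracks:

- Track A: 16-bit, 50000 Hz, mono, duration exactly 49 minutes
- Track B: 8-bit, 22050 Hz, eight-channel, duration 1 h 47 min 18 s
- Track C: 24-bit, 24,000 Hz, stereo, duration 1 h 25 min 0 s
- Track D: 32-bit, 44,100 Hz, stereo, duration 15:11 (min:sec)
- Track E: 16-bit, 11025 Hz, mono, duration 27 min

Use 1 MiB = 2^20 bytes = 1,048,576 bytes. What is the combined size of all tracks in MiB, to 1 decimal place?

Track A: exactly 49 minutes = 2,940 s; 50,000 × 2,940 × 2 × 1 = 294,000,000 bytes.
Track B: 1 h 47 min 18 s = 6,438 s; 22,050 × 6,438 × 1 × 8 = 1,135,663,200 bytes.
Track C: 1 h 25 min 0 s = 5,100 s; 24,000 × 5,100 × 3 × 2 = 734,400,000 bytes.
Track D: 15:11 (min:sec) = 911 s; 44,100 × 911 × 4 × 2 = 321,400,800 bytes.
Track E: 27 min = 1,620 s; 11,025 × 1,620 × 2 × 1 = 35,721,000 bytes.
Total = 2,521,185,000 bytes = 2404.4 MiB.

2404.4 MiB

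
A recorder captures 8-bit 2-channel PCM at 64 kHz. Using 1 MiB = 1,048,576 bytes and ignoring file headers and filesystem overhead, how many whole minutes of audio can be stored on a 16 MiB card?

Uncompressed byte rate = 64,000 × 1 × 2 = 128,000 bytes/s.
Capacity = 16 × 1,048,576 = 16,777,216 bytes.
16,777,216 / 128,000 ≈ 131.07 s → 2 minutes.

2 minutes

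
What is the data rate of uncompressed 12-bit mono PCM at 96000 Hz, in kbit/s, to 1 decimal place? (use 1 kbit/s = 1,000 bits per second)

Bit rate = 96,000 × 12 × 1 = 1,152,000 bits/s.
= 1152.0 kbit/s.

1152.0 kbit/s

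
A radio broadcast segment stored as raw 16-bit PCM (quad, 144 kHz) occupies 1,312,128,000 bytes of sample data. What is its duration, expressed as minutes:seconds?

18:59

Byte rate = 144,000 × 2 × 4 = 1,152,000 bytes/s.
Duration = 1,312,128,000 / 1,152,000 = 1,139 s.
1,139 s = 18:59.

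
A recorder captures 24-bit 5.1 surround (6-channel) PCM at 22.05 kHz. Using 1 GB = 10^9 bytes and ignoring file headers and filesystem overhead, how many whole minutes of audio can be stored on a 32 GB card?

Uncompressed byte rate = 22,050 × 3 × 6 = 396,900 bytes/s.
Capacity = 32 × 1,000,000,000 = 32,000,000,000 bytes.
32,000,000,000 / 396,900 ≈ 80624.84 s → 1,343 minutes.

1,343 minutes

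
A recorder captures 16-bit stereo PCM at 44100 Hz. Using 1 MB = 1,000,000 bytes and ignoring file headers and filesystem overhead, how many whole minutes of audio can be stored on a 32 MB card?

3 minutes

Uncompressed byte rate = 44,100 × 2 × 2 = 176,400 bytes/s.
Capacity = 32 × 1,000,000 = 32,000,000 bytes.
32,000,000 / 176,400 ≈ 181.41 s → 3 minutes.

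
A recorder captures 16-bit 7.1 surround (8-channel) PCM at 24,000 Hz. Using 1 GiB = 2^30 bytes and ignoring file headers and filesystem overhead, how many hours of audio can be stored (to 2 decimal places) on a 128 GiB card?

Uncompressed byte rate = 24,000 × 2 × 8 = 384,000 bytes/s.
Capacity = 128 × 1,073,741,824 = 137,438,953,472 bytes.
137,438,953,472 / 384,000 ≈ 357913.94 s → 99.42 hours.

99.42 hours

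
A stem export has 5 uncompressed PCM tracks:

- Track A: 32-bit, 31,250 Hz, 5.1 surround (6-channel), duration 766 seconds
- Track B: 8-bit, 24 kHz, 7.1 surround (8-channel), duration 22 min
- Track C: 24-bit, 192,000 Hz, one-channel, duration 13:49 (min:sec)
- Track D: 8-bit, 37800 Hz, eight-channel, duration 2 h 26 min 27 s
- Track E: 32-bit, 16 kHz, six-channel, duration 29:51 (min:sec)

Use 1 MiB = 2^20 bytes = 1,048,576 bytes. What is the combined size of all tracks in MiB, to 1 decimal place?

4434.9 MiB

Track A: 31,250 × 766 × 4 × 6 = 574,500,000 bytes.
Track B: 22 min = 1,320 s; 24,000 × 1,320 × 1 × 8 = 253,440,000 bytes.
Track C: 13:49 (min:sec) = 829 s; 192,000 × 829 × 3 × 1 = 477,504,000 bytes.
Track D: 2 h 26 min 27 s = 8,787 s; 37,800 × 8,787 × 1 × 8 = 2,657,188,800 bytes.
Track E: 29:51 (min:sec) = 1,791 s; 16,000 × 1,791 × 4 × 6 = 687,744,000 bytes.
Total = 4,650,376,800 bytes = 4434.9 MiB.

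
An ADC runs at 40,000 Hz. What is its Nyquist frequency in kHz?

Nyquist frequency = sample rate / 2 = 40,000 / 2 = 20 kHz.

20 kHz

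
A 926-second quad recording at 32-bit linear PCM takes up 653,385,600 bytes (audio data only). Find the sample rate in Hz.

Bytes = sample_rate × seconds × bytes_per_sample × channels.
sample_rate = 653,385,600 / (926 × 4 × 4) = 653,385,600 / 14,816 = 44,100 Hz.

44,100 Hz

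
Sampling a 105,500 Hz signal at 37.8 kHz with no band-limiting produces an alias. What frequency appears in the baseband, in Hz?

7,900 Hz

Nyquist = 37,800/2 = 18,900 Hz; 105,500 Hz exceeds it.
Alias = |105,500 − 3×37,800| = |105,500 − 113,400| = 7,900 Hz.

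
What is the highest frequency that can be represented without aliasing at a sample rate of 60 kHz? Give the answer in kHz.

Nyquist frequency = sample rate / 2 = 60,000 / 2 = 30 kHz.

30 kHz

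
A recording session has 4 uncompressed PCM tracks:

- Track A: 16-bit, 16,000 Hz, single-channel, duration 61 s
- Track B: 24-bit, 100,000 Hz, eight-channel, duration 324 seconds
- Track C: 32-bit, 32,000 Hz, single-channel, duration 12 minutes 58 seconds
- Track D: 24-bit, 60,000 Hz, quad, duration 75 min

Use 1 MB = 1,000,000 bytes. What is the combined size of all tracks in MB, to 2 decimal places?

4119.14 MB

Track A: 16,000 × 61 × 2 × 1 = 1,952,000 bytes.
Track B: 100,000 × 324 × 3 × 8 = 777,600,000 bytes.
Track C: 12 minutes 58 seconds = 778 s; 32,000 × 778 × 4 × 1 = 99,584,000 bytes.
Track D: 75 min = 4,500 s; 60,000 × 4,500 × 3 × 4 = 3,240,000,000 bytes.
Total = 4,119,136,000 bytes = 4119.14 MB.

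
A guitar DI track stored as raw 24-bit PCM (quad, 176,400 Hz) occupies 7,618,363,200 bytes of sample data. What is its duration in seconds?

3,599 seconds

Byte rate = 176,400 × 3 × 4 = 2,116,800 bytes/s.
Duration = 7,618,363,200 / 2,116,800 = 3,599 s.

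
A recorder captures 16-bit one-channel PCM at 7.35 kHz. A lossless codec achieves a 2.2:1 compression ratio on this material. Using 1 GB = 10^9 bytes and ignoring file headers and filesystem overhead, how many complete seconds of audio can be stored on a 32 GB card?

4,789,115 seconds

Uncompressed byte rate = 7,350 × 2 × 1 = 14,700 bytes/s.
After 2.2:1 compression, effective rate ≈ 6681.82 bytes/s.
Capacity = 32 × 1,000,000,000 = 32,000,000,000 bytes.
32,000,000,000 / effective rate ≈ 4789115.65 s → 4,789,115 seconds.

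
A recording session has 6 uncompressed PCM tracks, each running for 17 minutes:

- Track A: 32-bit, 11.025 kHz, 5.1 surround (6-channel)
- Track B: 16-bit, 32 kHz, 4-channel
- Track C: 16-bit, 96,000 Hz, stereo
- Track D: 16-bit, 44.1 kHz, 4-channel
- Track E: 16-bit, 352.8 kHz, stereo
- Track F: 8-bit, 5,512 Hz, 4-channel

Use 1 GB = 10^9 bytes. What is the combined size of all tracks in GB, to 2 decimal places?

2.74 GB

17 minutes = 1,020 s.
Track A: 11,025 × 1,020 × 4 × 6 = 269,892,000 bytes.
Track B: 32,000 × 1,020 × 2 × 4 = 261,120,000 bytes.
Track C: 96,000 × 1,020 × 2 × 2 = 391,680,000 bytes.
Track D: 44,100 × 1,020 × 2 × 4 = 359,856,000 bytes.
Track E: 352,800 × 1,020 × 2 × 2 = 1,439,424,000 bytes.
Track F: 5,512 × 1,020 × 1 × 4 = 22,488,960 bytes.
Total = 2,744,460,960 bytes = 2.74 GB.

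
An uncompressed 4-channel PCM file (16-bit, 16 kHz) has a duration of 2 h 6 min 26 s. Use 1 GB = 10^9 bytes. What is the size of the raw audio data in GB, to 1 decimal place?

Duration = 2 h 6 min 26 s = 7,586 s.
Bytes = 16,000 samples/s × 7,586 s × 2 bytes/sample × 4 ch = 971,008,000 bytes.
971,008,000 / 1,000,000,000 = 1.0 GB.

1.0 GB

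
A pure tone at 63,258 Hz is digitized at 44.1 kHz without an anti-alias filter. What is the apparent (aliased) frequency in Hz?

Nyquist = 44,100/2 = 22,050 Hz; 63,258 Hz exceeds it.
Alias = |63,258 − 1×44,100| = |63,258 − 44,100| = 19,158 Hz.

19,158 Hz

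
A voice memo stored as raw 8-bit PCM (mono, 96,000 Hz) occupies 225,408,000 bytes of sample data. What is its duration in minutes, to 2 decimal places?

39.13 minutes

Byte rate = 96,000 × 1 × 1 = 96,000 bytes/s.
Duration = 225,408,000 / 96,000 = 2,348 s.
2,348 s / 60 = 39.13 minutes.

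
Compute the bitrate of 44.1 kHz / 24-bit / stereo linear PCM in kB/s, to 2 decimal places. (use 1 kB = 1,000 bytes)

264.60 kB/s

Bit rate = 44,100 × 24 × 2 = 2,116,800 bits/s.
2,116,800 / 8 = 264,600 B/s = 264.60 kB/s.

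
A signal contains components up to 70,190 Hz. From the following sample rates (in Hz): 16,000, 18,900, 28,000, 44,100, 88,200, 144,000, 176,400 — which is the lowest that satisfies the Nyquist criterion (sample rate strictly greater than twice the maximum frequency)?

144,000 Hz

Need sample rate > 2 × 70,190 = 140,380 Hz.
Lowest listed rate above 140,380 Hz is 144,000 Hz.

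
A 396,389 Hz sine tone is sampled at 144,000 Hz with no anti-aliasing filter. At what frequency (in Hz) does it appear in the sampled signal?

Nyquist = 144,000/2 = 72,000 Hz; 396,389 Hz exceeds it.
Alias = |396,389 − 3×144,000| = |396,389 − 432,000| = 35,611 Hz.

35,611 Hz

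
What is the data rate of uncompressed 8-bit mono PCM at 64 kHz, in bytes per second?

Bit rate = 64,000 × 8 × 1 = 512,000 bits/s.
512,000 / 8 = 64,000 bytes/s.

64,000 bytes/s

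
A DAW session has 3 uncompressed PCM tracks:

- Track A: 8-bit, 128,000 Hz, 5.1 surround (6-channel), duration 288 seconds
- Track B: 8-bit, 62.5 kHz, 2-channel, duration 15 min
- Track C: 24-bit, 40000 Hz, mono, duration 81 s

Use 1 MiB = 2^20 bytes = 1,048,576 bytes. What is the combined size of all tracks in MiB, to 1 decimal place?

327.5 MiB

Track A: 128,000 × 288 × 1 × 6 = 221,184,000 bytes.
Track B: 15 min = 900 s; 62,500 × 900 × 1 × 2 = 112,500,000 bytes.
Track C: 40,000 × 81 × 3 × 1 = 9,720,000 bytes.
Total = 343,404,000 bytes = 327.5 MiB.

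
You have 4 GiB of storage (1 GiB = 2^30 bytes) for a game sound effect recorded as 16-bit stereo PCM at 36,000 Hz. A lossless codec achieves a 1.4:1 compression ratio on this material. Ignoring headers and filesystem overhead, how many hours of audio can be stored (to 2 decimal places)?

11.60 hours

Uncompressed byte rate = 36,000 × 2 × 2 = 144,000 bytes/s.
After 1.4:1 compression, effective rate ≈ 102857.14 bytes/s.
Capacity = 4 × 1,073,741,824 = 4,294,967,296 bytes.
4,294,967,296 / effective rate ≈ 41756.63 s → 11.60 hours.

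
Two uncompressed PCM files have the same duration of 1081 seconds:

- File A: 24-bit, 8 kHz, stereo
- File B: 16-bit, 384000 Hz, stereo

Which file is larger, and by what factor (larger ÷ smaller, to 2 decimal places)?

File A: 8,000 × 3 × 2 = 48,000 bytes/s.
File B: 384,000 × 2 × 2 = 1,536,000 bytes/s.
File B is larger; ratio = 1,660,416,000 / 51,888,000 = 32.00.

File B, by a factor of 32.00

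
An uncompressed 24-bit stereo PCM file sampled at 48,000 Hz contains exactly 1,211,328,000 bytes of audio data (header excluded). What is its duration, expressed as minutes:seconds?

Byte rate = 48,000 × 3 × 2 = 288,000 bytes/s.
Duration = 1,211,328,000 / 288,000 = 4,206 s.
4,206 s = 70:06.

70:06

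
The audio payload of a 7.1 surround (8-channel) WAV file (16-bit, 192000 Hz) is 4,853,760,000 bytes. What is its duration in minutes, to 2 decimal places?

Byte rate = 192,000 × 2 × 8 = 3,072,000 bytes/s.
Duration = 4,853,760,000 / 3,072,000 = 1,580 s.
1,580 s / 60 = 26.33 minutes.

26.33 minutes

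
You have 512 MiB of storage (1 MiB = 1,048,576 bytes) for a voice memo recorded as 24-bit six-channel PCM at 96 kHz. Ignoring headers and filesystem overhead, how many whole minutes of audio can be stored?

Uncompressed byte rate = 96,000 × 3 × 6 = 1,728,000 bytes/s.
Capacity = 512 × 1,048,576 = 536,870,912 bytes.
536,870,912 / 1,728,000 ≈ 310.69 s → 5 minutes.

5 minutes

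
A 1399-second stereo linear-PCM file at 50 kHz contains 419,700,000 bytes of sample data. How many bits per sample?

Bytes per sample = 419,700,000 / (50,000 × 1,399 × 2) = 419,700,000 / 139,900,000 = 3.
Bit depth = 3 × 8 = 24 bits.

24 bits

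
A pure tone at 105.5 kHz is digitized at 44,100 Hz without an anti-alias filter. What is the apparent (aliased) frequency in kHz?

17.3 kHz

Nyquist = 44,100/2 = 22,050 Hz; 105,500 Hz exceeds it.
Alias = |105,500 − 2×44,100| = |105,500 − 88,200| = 17,300 Hz = 17.3 kHz.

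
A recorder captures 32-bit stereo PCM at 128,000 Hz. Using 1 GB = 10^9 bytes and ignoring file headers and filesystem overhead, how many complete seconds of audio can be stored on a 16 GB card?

15,625 seconds

Uncompressed byte rate = 128,000 × 4 × 2 = 1,024,000 bytes/s.
Capacity = 16 × 1,000,000,000 = 16,000,000,000 bytes.
16,000,000,000 / 1,024,000 ≈ 15625 s → 15,625 seconds.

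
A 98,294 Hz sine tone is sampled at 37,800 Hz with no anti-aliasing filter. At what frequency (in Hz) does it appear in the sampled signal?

15,106 Hz

Nyquist = 37,800/2 = 18,900 Hz; 98,294 Hz exceeds it.
Alias = |98,294 − 3×37,800| = |98,294 − 113,400| = 15,106 Hz.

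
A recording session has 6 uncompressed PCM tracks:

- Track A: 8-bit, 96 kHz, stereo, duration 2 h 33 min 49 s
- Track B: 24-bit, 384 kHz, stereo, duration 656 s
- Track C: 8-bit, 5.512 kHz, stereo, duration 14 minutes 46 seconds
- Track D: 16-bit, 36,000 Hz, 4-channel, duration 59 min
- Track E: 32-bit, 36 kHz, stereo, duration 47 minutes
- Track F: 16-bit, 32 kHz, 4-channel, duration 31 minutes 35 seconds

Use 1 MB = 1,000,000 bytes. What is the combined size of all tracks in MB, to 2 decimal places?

Track A: 2 h 33 min 49 s = 9,229 s; 96,000 × 9,229 × 1 × 2 = 1,771,968,000 bytes.
Track B: 384,000 × 656 × 3 × 2 = 1,511,424,000 bytes.
Track C: 14 minutes 46 seconds = 886 s; 5,512 × 886 × 1 × 2 = 9,767,264 bytes.
Track D: 59 min = 3,540 s; 36,000 × 3,540 × 2 × 4 = 1,019,520,000 bytes.
Track E: 47 minutes = 2,820 s; 36,000 × 2,820 × 4 × 2 = 812,160,000 bytes.
Track F: 31 minutes 35 seconds = 1,895 s; 32,000 × 1,895 × 2 × 4 = 485,120,000 bytes.
Total = 5,609,959,264 bytes = 5609.96 MB.

5609.96 MB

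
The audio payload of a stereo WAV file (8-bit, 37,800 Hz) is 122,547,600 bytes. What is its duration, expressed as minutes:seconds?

27:01

Byte rate = 37,800 × 1 × 2 = 75,600 bytes/s.
Duration = 122,547,600 / 75,600 = 1,621 s.
1,621 s = 27:01.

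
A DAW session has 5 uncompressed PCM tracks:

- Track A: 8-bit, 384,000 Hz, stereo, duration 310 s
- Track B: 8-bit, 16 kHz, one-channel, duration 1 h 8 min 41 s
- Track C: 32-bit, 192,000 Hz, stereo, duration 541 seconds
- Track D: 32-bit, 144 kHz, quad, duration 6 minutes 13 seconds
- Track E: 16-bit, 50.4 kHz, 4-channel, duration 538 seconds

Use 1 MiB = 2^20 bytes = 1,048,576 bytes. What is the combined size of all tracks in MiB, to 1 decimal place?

2108.9 MiB

Track A: 384,000 × 310 × 1 × 2 = 238,080,000 bytes.
Track B: 1 h 8 min 41 s = 4,121 s; 16,000 × 4,121 × 1 × 1 = 65,936,000 bytes.
Track C: 192,000 × 541 × 4 × 2 = 830,976,000 bytes.
Track D: 6 minutes 13 seconds = 373 s; 144,000 × 373 × 4 × 4 = 859,392,000 bytes.
Track E: 50,400 × 538 × 2 × 4 = 216,921,600 bytes.
Total = 2,211,305,600 bytes = 2108.9 MiB.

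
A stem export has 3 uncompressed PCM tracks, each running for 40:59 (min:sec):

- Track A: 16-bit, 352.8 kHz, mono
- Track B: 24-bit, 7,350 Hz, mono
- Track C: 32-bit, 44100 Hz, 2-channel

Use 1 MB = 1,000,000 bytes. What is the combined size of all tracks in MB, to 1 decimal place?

2656.8 MB

40:59 (min:sec) = 2,459 s.
Track A: 352,800 × 2,459 × 2 × 1 = 1,735,070,400 bytes.
Track B: 7,350 × 2,459 × 3 × 1 = 54,220,950 bytes.
Track C: 44,100 × 2,459 × 4 × 2 = 867,535,200 bytes.
Total = 2,656,826,550 bytes = 2656.8 MB.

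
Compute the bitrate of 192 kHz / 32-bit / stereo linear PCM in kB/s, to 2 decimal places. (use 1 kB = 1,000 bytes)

1536.00 kB/s

Bit rate = 192,000 × 32 × 2 = 12,288,000 bits/s.
12,288,000 / 8 = 1,536,000 B/s = 1536.00 kB/s.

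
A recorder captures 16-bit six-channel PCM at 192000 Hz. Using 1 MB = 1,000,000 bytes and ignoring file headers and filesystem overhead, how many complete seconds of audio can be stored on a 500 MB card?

Uncompressed byte rate = 192,000 × 2 × 6 = 2,304,000 bytes/s.
Capacity = 500 × 1,000,000 = 500,000,000 bytes.
500,000,000 / 2,304,000 ≈ 217.01 s → 217 seconds.

217 seconds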